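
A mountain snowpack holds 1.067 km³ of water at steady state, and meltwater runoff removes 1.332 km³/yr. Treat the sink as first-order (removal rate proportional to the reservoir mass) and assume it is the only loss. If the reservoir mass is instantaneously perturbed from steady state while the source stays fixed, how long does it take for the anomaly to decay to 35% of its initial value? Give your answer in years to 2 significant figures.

For a linear reservoir the anomaly decays as exp(−t/τ) with τ = M/F = 1.067/1.332 = 0.8011 yr.
exp(−t/τ) = 0.35 ⇒ t = −τ ln(0.35) = 0.8011 × 1.050 = 0.8410 yr.

0.84 yr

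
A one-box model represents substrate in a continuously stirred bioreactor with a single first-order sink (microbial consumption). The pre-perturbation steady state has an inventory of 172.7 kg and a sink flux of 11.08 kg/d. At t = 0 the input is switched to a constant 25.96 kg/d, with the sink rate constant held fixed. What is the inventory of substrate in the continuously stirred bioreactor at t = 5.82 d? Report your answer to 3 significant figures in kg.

245 kg

Residence time τ = M₀/F₀ = 15.59 d. The eventual steady state is M_∞ = M₀·(F₁/F₀) = 172.7 × 25.96/11.08 = 404.63 kg.
The anomaly ΔM(t) = M(t) − M_∞ decays as ΔM₀·e^(−t/τ) with ΔM₀ = 172.7 − 404.63 = −231.9 kg.
At t = 5.82 d, e^(−t/τ) = e^(−0.3734) = 0.6884, so ΔM = −159.7 kg and M = 404.63 − 159.7 = 244.97 kg.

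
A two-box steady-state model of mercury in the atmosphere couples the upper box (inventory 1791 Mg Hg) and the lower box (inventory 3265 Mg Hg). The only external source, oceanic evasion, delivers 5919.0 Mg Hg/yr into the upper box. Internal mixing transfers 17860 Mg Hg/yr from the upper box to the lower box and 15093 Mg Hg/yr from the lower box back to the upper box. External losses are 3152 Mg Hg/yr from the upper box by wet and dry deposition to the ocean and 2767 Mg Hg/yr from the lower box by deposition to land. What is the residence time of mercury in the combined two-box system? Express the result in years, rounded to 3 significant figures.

0.854 yr

Residence time in the combined system uses the total inventory and the total *external* removal — internal exchanges between the two boxes cancel.
M_total = 1791 + 3265 = 5056.0 Mg Hg.
ΣF_external_out = 3152 + 2767 = 5919.0 Mg Hg/yr.
τ = M_total / ΣF_ext = 5056.0 / 5919.0 = 0.8542 yr.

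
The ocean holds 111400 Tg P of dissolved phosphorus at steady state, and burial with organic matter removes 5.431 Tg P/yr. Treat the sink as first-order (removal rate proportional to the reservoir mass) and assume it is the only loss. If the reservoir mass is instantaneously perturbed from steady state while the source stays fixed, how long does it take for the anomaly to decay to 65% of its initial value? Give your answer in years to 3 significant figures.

For a linear reservoir the anomaly decays as exp(−t/τ) with τ = M/F = 111400/5.431 = 20510 yr.
exp(−t/τ) = 0.65 ⇒ t = −τ ln(0.65) = 20510 × 0.4308 = 8836 yr.

8840 yr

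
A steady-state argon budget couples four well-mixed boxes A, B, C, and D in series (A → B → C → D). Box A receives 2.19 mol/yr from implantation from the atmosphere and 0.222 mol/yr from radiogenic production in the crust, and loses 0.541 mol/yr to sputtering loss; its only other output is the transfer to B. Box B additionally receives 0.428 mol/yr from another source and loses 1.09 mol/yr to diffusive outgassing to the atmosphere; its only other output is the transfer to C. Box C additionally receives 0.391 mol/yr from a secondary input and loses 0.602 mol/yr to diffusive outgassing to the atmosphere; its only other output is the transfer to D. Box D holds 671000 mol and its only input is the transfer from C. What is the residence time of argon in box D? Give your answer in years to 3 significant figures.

672000 yr

Box A: F(A→B) = (2.19 + 0.222) − 0.541 = 1.8710 mol/yr.
Box B: F(B→C) = (1.8710 + 0.428) − 1.09 = 1.2090 mol/yr.
Box C: F(C→D) = (1.2090 + 0.391) − 0.602 = 0.99800 mol/yr.
Box D throughput = its input = 0.99800 mol/yr; τ = 671000 / 0.99800 = 672300 yr.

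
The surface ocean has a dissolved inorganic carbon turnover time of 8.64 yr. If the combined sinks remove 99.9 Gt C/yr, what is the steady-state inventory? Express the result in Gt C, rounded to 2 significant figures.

860 Gt C

τ = M/F ⇒ M = τ × F = 8.64 × 99.9 = 863.1 Gt C.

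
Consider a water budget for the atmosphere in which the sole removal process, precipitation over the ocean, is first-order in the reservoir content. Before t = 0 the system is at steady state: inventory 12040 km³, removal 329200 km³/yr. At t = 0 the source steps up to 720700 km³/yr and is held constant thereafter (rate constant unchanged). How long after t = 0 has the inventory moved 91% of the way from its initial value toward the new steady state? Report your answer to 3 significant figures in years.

τ = M₀/F₀ = 12040/329200 = 0.03657 yr.
The remaining gap fraction is e^(−t/τ); 91% covered ⇒ e^(−t/τ) = 0.0900.
t = −τ ln(0.0900) = 0.03657 × 2.408 = 0.08807 yr.

0.0881 yr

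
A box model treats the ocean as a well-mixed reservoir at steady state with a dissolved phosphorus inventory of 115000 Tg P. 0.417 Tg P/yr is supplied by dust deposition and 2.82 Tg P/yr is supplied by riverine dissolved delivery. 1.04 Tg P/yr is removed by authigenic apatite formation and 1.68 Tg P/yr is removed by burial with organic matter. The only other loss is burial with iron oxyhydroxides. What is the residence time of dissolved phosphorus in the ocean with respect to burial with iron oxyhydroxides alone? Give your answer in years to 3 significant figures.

At steady state ΣF_in = ΣF_out.
ΣF_in = 0.417 + 2.82 = 3.2370 Tg P/yr.
Burial with iron oxyhydroxides flux = ΣF_in − (1.04 + 1.68) = 3.2370 − 2.720 = 0.5170 Tg P/yr.
τ = M / F = 115000 / 0.5170 = 222400 yr.

222000 yr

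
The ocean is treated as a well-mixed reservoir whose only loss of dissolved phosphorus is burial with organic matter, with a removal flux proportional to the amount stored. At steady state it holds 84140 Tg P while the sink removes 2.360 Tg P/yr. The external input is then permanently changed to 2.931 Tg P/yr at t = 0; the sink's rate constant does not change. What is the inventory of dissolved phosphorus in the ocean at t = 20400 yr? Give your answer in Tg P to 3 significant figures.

93000 Tg P

Residence time τ = M₀/F₀ = 35650 yr. The eventual steady state is M_∞ = M₀·(F₁/F₀) = 84140 × 2.931/2.360 = 104500 Tg P.
The anomaly ΔM(t) = M(t) − M_∞ decays as ΔM₀·e^(−t/τ) with ΔM₀ = 84140 − 104500 = −20360 Tg P.
At t = 20400 yr, e^(−t/τ) = e^(−0.5722) = 0.5643, so ΔM = −11490 Tg P and M = 104500 − 11490 = 93010 Tg P.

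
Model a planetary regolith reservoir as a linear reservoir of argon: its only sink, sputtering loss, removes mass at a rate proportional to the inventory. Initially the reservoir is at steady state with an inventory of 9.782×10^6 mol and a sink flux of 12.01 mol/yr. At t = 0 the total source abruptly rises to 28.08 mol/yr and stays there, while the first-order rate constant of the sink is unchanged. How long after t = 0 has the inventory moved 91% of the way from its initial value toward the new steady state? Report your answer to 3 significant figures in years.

1.96×10^6 yr

τ = M₀/F₀ = 9.782×10^6/12.01 = 814500 yr.
The remaining gap fraction is e^(−t/τ); 91% covered ⇒ e^(−t/τ) = 0.0900.
t = −τ ln(0.0900) = 814500 × 2.408 = 1.961×10^6 yr.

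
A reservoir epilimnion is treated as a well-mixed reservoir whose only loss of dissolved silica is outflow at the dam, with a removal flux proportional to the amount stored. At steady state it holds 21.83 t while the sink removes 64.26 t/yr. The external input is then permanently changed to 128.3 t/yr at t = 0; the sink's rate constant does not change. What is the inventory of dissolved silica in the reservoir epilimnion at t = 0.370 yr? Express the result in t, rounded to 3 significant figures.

Residence time τ = M₀/F₀ = 0.3397 yr. The eventual steady state is M_∞ = M₀·(F₁/F₀) = 21.83 × 128.3/64.26 = 43.585 t.
The anomaly ΔM(t) = M(t) − M_∞ decays as ΔM₀·e^(−t/τ) with ΔM₀ = 21.83 − 43.585 = −21.76 t.
At t = 0.370 yr, e^(−t/τ) = e^(−1.089) = 0.3365, so ΔM = −7.321 t and M = 43.585 − 7.321 = 36.265 t.

36.3 t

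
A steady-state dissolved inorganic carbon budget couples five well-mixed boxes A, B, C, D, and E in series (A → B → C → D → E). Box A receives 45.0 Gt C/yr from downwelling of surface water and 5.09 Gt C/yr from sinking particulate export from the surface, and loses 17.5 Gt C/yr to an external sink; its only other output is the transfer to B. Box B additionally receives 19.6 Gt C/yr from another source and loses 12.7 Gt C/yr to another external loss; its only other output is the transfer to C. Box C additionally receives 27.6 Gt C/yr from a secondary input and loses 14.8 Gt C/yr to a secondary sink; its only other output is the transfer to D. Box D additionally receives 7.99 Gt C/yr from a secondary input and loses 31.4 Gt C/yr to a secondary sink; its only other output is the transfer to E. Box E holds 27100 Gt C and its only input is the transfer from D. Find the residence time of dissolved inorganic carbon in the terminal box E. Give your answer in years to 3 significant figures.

938 yr

Box A: F(A→B) = (45.0 + 5.09) − 17.5 = 32.590 Gt C/yr.
Box B: F(B→C) = (32.590 + 19.6) − 12.7 = 39.490 Gt C/yr.
Box C: F(C→D) = (39.490 + 27.6) − 14.8 = 52.290 Gt C/yr.
Box D: F(D→E) = (52.290 + 7.99) − 31.4 = 28.880 Gt C/yr.
Box E throughput = its input = 28.880 Gt C/yr; τ = 27100 / 28.880 = 938.4 yr.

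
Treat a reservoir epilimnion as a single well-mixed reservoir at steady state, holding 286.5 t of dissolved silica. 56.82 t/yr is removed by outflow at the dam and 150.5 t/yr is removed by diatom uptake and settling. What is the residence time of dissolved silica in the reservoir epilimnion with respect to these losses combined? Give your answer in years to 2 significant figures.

Total removal = 56.82 + 150.5 = 207.32 t/yr.
τ = M / ΣF_out = 286.5 / 207.32 = 1.382 yr.

1.4 yr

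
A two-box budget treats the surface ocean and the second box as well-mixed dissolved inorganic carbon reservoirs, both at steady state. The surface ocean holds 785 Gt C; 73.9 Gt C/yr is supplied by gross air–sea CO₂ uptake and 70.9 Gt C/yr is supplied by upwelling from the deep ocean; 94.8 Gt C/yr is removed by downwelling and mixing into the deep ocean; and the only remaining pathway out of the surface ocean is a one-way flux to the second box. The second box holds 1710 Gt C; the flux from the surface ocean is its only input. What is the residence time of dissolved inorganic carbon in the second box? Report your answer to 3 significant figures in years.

Balance the surface ocean: ΣF_in = 73.9 + 70.9 = 144.80 Gt C/yr.
Flux to the second box = ΣF_in − (94.8) = 50.000 Gt C/yr.
At steady state the output of the second box equals its input, 50.000 Gt C/yr.
τ = M / F = 1710 / 50.000 = 34.20 yr.

34.2 yr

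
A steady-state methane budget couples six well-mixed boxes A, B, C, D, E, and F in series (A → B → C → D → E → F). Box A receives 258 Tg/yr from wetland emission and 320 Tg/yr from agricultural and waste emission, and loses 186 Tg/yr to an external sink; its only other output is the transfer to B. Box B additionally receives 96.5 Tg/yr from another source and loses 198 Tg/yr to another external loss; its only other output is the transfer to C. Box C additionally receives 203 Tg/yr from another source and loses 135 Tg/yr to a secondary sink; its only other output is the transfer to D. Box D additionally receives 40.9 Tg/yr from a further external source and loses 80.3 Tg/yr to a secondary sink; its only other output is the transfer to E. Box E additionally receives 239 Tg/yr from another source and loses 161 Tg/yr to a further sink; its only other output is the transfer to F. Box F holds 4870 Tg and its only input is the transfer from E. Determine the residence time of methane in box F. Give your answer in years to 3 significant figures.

Box A: F(A→B) = (258 + 320) − 186 = 392.00 Tg/yr.
Box B: F(B→C) = (392.00 + 96.5) − 198 = 290.50 Tg/yr.
Box C: F(C→D) = (290.50 + 203) − 135 = 358.50 Tg/yr.
Box D: F(D→E) = (358.50 + 40.9) − 80.3 = 319.10 Tg/yr.
Box E: F(E→F) = (319.10 + 239) − 161 = 397.10 Tg/yr.
Box F throughput = its input = 397.10 Tg/yr; τ = 4870 / 397.10 = 12.26 yr.

12.3 yr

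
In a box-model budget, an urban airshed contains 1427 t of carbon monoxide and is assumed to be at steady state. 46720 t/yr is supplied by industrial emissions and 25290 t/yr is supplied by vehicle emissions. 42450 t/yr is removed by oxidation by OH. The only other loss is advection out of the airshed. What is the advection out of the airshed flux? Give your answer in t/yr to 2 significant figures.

At steady state ΣF_in = ΣF_out.
ΣF_in = 46720 + 25290 = 72010 t/yr.
Advection out of the airshed flux = ΣF_in − (42450) = 72010 − 42450 = 29560 t/yr.

30000 t/yr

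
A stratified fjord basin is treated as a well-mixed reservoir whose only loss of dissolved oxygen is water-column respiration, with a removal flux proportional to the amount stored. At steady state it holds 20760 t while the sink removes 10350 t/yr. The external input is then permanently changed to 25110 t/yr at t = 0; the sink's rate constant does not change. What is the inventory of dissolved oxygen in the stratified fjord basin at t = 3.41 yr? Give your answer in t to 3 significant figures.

45000 t

τ = M₀/F₀ = 20760/10350 = 2.006 yr; rate constant k = 1/τ.
New steady state M_∞ = F₁/k = F₁·τ = 25110 × 2.006 = 50366 t.
M(t) = M_∞ + (M₀ − M_∞)·e^(−t/τ); t/τ = 3.41/2.006 = 1.700, so e^(−t/τ) = 0.1827.
M(t) = 50366 − 29610 × 0.1827 = 44958 t.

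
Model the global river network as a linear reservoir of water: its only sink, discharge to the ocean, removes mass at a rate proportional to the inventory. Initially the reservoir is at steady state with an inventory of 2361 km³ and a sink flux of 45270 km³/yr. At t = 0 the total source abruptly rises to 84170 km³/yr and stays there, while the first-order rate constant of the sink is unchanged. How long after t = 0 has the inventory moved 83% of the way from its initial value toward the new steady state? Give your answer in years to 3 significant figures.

0.0924 yr

τ = M₀/F₀ = 2361/45270 = 0.05215 yr.
The remaining gap fraction is e^(−t/τ); 83% covered ⇒ e^(−t/τ) = 0.170.
t = −τ ln(0.170) = 0.05215 × 1.772 = 0.09241 yr.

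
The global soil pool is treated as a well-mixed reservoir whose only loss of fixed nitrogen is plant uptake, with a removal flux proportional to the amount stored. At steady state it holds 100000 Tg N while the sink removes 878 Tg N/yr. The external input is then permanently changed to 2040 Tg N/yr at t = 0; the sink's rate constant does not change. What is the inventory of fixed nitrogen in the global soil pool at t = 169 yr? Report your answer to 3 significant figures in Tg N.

202000 Tg N

Residence time τ = M₀/F₀ = 113.9 yr. The eventual steady state is M_∞ = M₀·(F₁/F₀) = 100000 × 2040/878 = 232350 Tg N.
The anomaly ΔM(t) = M(t) − M_∞ decays as ΔM₀·e^(−t/τ) with ΔM₀ = 100000 − 232350 = −132300 Tg N.
At t = 169 yr, e^(−t/τ) = e^(−1.484) = 0.2268, so ΔM = −30010 Tg N and M = 232350 − 30010 = 202330 Tg N.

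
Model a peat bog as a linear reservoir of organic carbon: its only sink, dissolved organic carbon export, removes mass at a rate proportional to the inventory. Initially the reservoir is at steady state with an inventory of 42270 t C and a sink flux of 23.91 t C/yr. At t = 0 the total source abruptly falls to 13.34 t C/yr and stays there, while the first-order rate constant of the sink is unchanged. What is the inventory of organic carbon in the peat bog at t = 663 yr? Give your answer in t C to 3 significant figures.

The sink rate constant is k = F₀/M₀ = 23.91/42270 = 0.0005656 yr⁻¹.
Solving dM/dt = F₁ − kM with M(0) = M₀ gives M(t) = F₁/k + (M₀ − F₁/k)·e^(−kt).
F₁/k = 13.34/0.0005656 = 23584 t C; kt = 0.0005656 × 663 = 0.3750, e^(−kt) = 0.6873.
M(663) = 23584 + (42270 − 23584) × 0.6873 = 23584 + 12840 = 36426 t C.

36400 t C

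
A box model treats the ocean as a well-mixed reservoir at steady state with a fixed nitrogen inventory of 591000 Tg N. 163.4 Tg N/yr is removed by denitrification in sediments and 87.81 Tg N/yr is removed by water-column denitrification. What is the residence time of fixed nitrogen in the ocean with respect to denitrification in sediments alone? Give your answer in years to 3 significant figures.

Residence time with respect to a single sink: τ = M / F_sink.
τ = 591000 / 163.4 = 3617 yr.

3620 yr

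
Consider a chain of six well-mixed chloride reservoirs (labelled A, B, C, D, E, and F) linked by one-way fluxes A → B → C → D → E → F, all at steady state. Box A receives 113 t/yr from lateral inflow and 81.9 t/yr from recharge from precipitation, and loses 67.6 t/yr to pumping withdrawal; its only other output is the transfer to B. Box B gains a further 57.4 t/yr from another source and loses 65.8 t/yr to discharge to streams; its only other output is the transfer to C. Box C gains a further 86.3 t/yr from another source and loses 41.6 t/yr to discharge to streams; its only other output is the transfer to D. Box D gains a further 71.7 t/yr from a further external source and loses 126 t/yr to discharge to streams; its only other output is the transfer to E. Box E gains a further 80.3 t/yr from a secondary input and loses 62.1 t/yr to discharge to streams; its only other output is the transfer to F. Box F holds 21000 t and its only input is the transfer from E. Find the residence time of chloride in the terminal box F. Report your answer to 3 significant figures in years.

165 yr

Box A: F(A→B) = (113 + 81.9) − 67.6 = 127.30 t/yr.
Box B: F(B→C) = (127.30 + 57.4) − 65.8 = 118.90 t/yr.
Box C: F(C→D) = (118.90 + 86.3) − 41.6 = 163.60 t/yr.
Box D: F(D→E) = (163.60 + 71.7) − 126 = 109.30 t/yr.
Box E: F(E→F) = (109.30 + 80.3) − 62.1 = 127.50 t/yr.
Box F throughput = its input = 127.50 t/yr; τ = 21000 / 127.50 = 164.7 yr.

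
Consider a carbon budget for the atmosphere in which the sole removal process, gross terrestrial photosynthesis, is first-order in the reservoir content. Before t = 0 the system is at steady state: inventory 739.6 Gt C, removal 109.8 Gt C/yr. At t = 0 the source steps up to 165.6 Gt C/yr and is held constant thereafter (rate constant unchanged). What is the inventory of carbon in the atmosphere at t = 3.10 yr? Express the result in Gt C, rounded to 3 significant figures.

878 Gt C

The sink rate constant is k = F₀/M₀ = 109.8/739.6 = 0.1485 yr⁻¹.
Solving dM/dt = F₁ − kM with M(0) = M₀ gives M(t) = F₁/k + (M₀ − F₁/k)·e^(−kt).
F₁/k = 165.6/0.1485 = 1115.5 Gt C; kt = 0.1485 × 3.10 = 0.4602, e^(−kt) = 0.6311.
M(3.10) = 1115.5 + (739.6 − 1115.5) × 0.6311 = 1115.5 − 237.2 = 878.24 Gt C.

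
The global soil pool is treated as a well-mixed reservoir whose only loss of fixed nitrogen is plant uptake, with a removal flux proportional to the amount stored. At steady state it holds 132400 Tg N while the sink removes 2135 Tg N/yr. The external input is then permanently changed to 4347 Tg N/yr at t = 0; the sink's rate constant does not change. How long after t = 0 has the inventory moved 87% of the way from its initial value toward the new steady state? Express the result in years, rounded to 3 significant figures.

τ = M₀/F₀ = 132400/2135 = 62.01 yr.
The remaining gap fraction is e^(−t/τ); 87% covered ⇒ e^(−t/τ) = 0.130.
t = −τ ln(0.130) = 62.01 × 2.040 = 126.5 yr.

127 yr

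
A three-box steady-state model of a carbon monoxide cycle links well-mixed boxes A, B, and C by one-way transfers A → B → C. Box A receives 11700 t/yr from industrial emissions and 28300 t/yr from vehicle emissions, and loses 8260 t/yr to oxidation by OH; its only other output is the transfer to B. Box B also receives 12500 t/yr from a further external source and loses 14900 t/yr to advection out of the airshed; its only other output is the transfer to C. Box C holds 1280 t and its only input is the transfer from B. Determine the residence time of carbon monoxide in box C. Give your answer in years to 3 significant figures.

Box A: F(A→B) = (11700 + 28300) − 8260 = 31740 t/yr.
Box B: F(B→C) = (31740 + 12500) − 14900 = 29340 t/yr.
Box C throughput = its input = 29340 t/yr; τ = 1280 / 29340 = 0.04363 yr.

0.0436 yr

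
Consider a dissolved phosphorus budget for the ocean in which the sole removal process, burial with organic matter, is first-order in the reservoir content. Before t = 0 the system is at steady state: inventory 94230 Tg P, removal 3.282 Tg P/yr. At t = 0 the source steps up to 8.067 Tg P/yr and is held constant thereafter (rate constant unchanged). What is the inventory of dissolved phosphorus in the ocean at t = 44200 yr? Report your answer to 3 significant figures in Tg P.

τ = M₀/F₀ = 94230/3.282 = 28710 yr; rate constant k = 1/τ.
New steady state M_∞ = F₁/k = F₁·τ = 8.067 × 28710 = 231610 Tg P.
M(t) = M_∞ + (M₀ − M_∞)·e^(−t/τ); t/τ = 44200/28710 = 1.539, so e^(−t/τ) = 0.2145.
M(t) = 231610 − 137400 × 0.2145 = 202150 Tg P.

202000 Tg P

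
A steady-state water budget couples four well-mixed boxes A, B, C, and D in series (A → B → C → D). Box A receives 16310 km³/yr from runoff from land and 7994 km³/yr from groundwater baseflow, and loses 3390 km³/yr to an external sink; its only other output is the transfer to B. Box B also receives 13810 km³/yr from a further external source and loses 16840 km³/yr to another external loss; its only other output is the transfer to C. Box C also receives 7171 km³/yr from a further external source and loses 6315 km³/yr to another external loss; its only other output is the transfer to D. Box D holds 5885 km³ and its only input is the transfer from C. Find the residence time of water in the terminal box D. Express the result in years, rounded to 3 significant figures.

Box A: F(A→B) = (16310 + 7994) − 3390 = 20914 km³/yr.
Box B: F(B→C) = (20914 + 13810) − 16840 = 17884 km³/yr.
Box C: F(C→D) = (17884 + 7171) − 6315 = 18740 km³/yr.
Box D throughput = its input = 18740 km³/yr; τ = 5885 / 18740 = 0.3140 yr.

0.314 yr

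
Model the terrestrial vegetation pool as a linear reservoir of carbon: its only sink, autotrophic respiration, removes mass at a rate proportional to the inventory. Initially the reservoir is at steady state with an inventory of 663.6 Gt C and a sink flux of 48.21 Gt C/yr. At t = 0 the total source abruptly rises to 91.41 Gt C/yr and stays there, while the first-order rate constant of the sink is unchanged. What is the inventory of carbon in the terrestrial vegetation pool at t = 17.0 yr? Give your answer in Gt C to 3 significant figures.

1090 Gt C

Residence time τ = M₀/F₀ = 13.76 yr. The eventual steady state is M_∞ = M₀·(F₁/F₀) = 663.6 × 91.41/48.21 = 1258.2 Gt C.
The anomaly ΔM(t) = M(t) − M_∞ decays as ΔM₀·e^(−t/τ) with ΔM₀ = 663.6 − 1258.2 = −594.6 Gt C.
At t = 17.0 yr, e^(−t/τ) = e^(−1.235) = 0.2908, so ΔM = −172.9 Gt C and M = 1258.2 − 172.9 = 1085.3 Gt C.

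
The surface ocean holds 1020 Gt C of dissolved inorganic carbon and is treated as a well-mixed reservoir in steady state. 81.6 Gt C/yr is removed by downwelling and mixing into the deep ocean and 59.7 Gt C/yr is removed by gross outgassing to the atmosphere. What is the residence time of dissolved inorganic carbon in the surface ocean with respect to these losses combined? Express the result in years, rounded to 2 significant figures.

7.2 yr

Total removal = 81.60 + 59.70 = 141.30 Gt C/yr.
τ = M / ΣF_out = 1020 / 141.30 = 7.219 yr.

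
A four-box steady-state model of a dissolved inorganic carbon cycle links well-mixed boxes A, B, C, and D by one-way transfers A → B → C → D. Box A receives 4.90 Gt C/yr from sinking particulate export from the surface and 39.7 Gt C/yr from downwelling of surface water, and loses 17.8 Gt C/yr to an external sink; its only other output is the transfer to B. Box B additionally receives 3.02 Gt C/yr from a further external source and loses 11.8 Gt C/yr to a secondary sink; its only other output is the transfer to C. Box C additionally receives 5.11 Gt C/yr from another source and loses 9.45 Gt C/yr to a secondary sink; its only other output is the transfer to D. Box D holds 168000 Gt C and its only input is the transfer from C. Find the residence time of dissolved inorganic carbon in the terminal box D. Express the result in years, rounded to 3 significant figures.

Box A: F(A→B) = (4.90 + 39.7) − 17.8 = 26.800 Gt C/yr.
Box B: F(B→C) = (26.800 + 3.02) − 11.8 = 18.020 Gt C/yr.
Box C: F(C→D) = (18.020 + 5.11) − 9.45 = 13.680 Gt C/yr.
Box D throughput = its input = 13.680 Gt C/yr; τ = 168000 / 13.680 = 12280 yr.

12300 yr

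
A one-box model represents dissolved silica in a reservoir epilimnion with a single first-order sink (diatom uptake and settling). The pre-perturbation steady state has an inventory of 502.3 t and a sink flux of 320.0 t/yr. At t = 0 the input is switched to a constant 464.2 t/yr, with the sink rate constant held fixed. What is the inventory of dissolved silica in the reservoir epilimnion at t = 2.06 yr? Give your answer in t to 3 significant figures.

Residence time τ = M₀/F₀ = 1.570 yr. The eventual steady state is M_∞ = M₀·(F₁/F₀) = 502.3 × 464.2/320.0 = 728.65 t.
The anomaly ΔM(t) = M(t) − M_∞ decays as ΔM₀·e^(−t/τ) with ΔM₀ = 502.3 − 728.65 = −226.3 t.
At t = 2.06 yr, e^(−t/τ) = e^(−1.312) = 0.2692, so ΔM = −60.93 t and M = 728.65 − 60.93 = 667.72 t.

668 t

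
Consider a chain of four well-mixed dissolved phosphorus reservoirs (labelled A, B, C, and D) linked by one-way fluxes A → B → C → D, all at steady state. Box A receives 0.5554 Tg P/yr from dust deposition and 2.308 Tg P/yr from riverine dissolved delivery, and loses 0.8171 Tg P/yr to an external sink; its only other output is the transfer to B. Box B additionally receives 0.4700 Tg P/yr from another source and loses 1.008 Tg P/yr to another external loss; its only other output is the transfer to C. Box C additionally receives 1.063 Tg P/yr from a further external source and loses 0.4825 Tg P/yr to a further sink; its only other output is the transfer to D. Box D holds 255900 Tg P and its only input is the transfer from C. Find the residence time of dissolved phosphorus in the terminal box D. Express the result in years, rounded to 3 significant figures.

Box A: F(A→B) = (0.5554 + 2.308) − 0.8171 = 2.0463 Tg P/yr.
Box B: F(B→C) = (2.0463 + 0.4700) − 1.008 = 1.5083 Tg P/yr.
Box C: F(C→D) = (1.5083 + 1.063) − 0.4825 = 2.0888 Tg P/yr.
Box D throughput = its input = 2.0888 Tg P/yr; τ = 255900 / 2.0888 = 122500 yr.

123000 yr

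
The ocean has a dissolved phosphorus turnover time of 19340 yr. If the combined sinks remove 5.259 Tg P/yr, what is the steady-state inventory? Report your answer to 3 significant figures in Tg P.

102000 Tg P

τ = M/F ⇒ M = τ × F = 19340 × 5.259 = 101700 Tg P.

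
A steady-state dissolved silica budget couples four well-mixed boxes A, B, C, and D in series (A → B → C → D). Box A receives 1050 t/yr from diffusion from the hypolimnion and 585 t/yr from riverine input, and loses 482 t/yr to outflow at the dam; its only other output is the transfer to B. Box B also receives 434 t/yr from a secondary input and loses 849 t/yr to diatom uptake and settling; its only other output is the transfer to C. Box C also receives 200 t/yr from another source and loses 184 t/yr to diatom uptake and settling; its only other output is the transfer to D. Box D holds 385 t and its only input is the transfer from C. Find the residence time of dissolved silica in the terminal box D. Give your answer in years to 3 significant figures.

Box A: F(A→B) = (1050 + 585) − 482 = 1153.0 t/yr.
Box B: F(B→C) = (1153.0 + 434) − 849 = 738.00 t/yr.
Box C: F(C→D) = (738.00 + 200) − 184 = 754.00 t/yr.
Box D throughput = its input = 754.00 t/yr; τ = 385 / 754.00 = 0.5106 yr.

0.511 yr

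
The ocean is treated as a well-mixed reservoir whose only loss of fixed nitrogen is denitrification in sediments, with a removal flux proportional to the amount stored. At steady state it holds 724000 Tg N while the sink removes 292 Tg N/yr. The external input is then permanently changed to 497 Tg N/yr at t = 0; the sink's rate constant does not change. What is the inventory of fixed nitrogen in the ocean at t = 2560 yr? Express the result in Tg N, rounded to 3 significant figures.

1.05×10^6 Tg N

Residence time τ = M₀/F₀ = 2479 yr. The eventual steady state is M_∞ = M₀·(F₁/F₀) = 724000 × 497/292 = 1.2323×10^6 Tg N.
The anomaly ΔM(t) = M(t) − M_∞ decays as ΔM₀·e^(−t/τ) with ΔM₀ = 724000 − 1.2323×10^6 = −508300 Tg N.
At t = 2560 yr, e^(−t/τ) = e^(−1.032) = 0.3561, so ΔM = −181000 Tg N and M = 1.2323×10^6 − 181000 = 1.0513×10^6 Tg N.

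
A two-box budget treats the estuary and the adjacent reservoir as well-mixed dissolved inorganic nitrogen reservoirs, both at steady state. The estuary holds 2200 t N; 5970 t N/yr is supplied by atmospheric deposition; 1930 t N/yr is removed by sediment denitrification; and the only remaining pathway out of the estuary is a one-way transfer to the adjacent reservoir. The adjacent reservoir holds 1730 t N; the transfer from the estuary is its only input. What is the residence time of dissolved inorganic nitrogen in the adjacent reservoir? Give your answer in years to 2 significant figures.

0.43 yr

Balance the estuary: ΣF_in = 5970.0 t N/yr.
Transfer to the adjacent reservoir = ΣF_in − (1930) = 4040.0 t N/yr.
At steady state the output of the adjacent reservoir equals its input, 4040.0 t N/yr.
τ = M / F = 1730 / 4040.0 = 0.4282 yr.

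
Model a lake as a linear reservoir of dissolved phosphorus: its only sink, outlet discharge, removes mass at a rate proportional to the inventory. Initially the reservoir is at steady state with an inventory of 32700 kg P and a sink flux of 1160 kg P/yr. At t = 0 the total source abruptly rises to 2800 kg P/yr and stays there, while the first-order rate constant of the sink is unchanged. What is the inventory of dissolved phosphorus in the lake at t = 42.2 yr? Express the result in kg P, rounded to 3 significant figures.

68600 kg P

τ = M₀/F₀ = 32700/1160 = 28.19 yr; rate constant k = 1/τ.
New steady state M_∞ = F₁/k = F₁·τ = 2800 × 28.19 = 78931 kg P.
M(t) = M_∞ + (M₀ − M_∞)·e^(−t/τ); t/τ = 42.2/28.19 = 1.497, so e^(−t/τ) = 0.2238.
M(t) = 78931 − 46230 × 0.2238 = 68585 kg P.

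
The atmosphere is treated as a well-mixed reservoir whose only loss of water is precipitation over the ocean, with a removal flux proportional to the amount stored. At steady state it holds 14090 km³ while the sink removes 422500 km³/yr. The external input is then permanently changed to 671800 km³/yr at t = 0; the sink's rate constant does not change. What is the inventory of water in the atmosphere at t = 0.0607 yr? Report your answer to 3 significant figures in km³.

21100 km³

The sink rate constant is k = F₀/M₀ = 422500/14090 = 29.99 yr⁻¹.
Solving dM/dt = F₁ − kM with M(0) = M₀ gives M(t) = F₁/k + (M₀ − F₁/k)·e^(−kt).
F₁/k = 671800/29.99 = 22404 km³; kt = 29.99 × 0.0607 = 1.820, e^(−kt) = 0.1620.
M(0.0607) = 22404 + (14090 − 22404) × 0.1620 = 22404 − 1347 = 21057 km³.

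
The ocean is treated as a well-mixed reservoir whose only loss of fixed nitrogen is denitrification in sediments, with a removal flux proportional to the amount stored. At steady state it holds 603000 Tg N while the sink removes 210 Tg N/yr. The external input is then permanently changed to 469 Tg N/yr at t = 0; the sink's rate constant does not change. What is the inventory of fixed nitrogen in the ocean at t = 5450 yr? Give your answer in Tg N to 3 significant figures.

1.24×10^6 Tg N

τ = M₀/F₀ = 603000/210 = 2871 yr; rate constant k = 1/τ.
New steady state M_∞ = F₁/k = F₁·τ = 469 × 2871 = 1.3467×10^6 Tg N.
M(t) = M_∞ + (M₀ − M_∞)·e^(−t/τ); t/τ = 5450/2871 = 1.898, so e^(−t/τ) = 0.1499.
M(t) = 1.3467×10^6 − 743700 × 0.1499 = 1.2352×10^6 Tg N.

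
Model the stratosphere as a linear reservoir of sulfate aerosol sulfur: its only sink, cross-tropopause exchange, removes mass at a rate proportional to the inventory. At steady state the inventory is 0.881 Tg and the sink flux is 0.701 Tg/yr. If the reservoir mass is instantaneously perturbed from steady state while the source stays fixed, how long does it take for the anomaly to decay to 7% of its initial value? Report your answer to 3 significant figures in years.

For a linear reservoir the anomaly decays as exp(−t/τ) with τ = M/F = 0.881/0.701 = 1.257 yr.
exp(−t/τ) = 0.07 ⇒ t = −τ ln(0.07) = 1.257 × 2.659 = 3.342 yr.

3.34 yr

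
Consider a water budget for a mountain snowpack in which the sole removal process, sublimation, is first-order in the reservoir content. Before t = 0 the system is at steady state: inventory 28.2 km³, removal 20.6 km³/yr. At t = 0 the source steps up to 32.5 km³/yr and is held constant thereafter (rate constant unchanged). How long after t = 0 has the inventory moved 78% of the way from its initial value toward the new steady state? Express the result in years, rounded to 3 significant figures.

τ = M₀/F₀ = 28.2/20.6 = 1.369 yr.
The remaining gap fraction is e^(−t/τ); 78% covered ⇒ e^(−t/τ) = 0.220.
t = −τ ln(0.220) = 1.369 × 1.514 = 2.073 yr.

2.07 yr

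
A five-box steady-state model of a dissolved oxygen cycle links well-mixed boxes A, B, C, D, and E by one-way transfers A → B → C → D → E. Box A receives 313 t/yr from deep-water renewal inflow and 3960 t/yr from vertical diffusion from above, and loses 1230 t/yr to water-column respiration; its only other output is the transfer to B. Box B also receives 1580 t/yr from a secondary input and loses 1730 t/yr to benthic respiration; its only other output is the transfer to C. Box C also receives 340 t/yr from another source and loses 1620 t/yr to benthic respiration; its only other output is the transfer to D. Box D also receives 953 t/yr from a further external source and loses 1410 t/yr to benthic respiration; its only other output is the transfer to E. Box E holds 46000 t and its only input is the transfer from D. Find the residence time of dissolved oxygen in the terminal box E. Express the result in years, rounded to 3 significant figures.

39.8 yr

Box A: F(A→B) = (313 + 3960) − 1230 = 3043.0 t/yr.
Box B: F(B→C) = (3043.0 + 1580) − 1730 = 2893.0 t/yr.
Box C: F(C→D) = (2893.0 + 340) − 1620 = 1613.0 t/yr.
Box D: F(D→E) = (1613.0 + 953) − 1410 = 1156.0 t/yr.
Box E throughput = its input = 1156.0 t/yr; τ = 46000 / 1156.0 = 39.79 yr.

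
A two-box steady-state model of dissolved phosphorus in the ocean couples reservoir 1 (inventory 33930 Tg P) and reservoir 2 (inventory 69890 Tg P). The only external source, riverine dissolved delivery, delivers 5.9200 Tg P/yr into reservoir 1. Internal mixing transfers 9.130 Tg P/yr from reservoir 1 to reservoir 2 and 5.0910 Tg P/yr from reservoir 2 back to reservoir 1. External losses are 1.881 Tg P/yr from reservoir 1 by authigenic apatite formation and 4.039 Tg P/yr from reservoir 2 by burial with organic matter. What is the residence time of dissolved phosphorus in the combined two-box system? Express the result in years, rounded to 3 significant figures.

For the system as a whole, the A↔B exchange is internal and contributes nothing to the throughput; only the external sinks remove mass.
M_total = 33930 + 69890 = 103820 Tg P.
ΣF_external_out = 1.881 + 4.039 = 5.9200 Tg P/yr.
τ = M_total / ΣF_ext = 103820 / 5.9200 = 17540 yr.

17500 yr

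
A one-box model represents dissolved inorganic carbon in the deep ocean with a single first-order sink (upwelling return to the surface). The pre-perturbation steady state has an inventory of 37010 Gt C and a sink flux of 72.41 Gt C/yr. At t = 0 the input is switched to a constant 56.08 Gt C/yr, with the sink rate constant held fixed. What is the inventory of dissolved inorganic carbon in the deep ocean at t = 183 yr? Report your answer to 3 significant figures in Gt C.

34500 Gt C

τ = M₀/F₀ = 37010/72.41 = 511.1 yr; rate constant k = 1/τ.
New steady state M_∞ = F₁/k = F₁·τ = 56.08 × 511.1 = 28663 Gt C.
M(t) = M_∞ + (M₀ − M_∞)·e^(−t/τ); t/τ = 183/511.1 = 0.3580, so e^(−t/τ) = 0.6990.
M(t) = 28663 + 8347 × 0.6990 = 34498 Gt C.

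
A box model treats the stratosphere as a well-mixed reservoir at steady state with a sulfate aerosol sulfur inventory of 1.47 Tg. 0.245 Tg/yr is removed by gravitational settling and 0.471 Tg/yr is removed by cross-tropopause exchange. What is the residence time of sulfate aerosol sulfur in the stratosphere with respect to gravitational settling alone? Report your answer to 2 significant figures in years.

6.0 yr

Residence time with respect to a single sink: τ = M / F_sink.
τ = 1.47 / 0.245 = 6.000 yr.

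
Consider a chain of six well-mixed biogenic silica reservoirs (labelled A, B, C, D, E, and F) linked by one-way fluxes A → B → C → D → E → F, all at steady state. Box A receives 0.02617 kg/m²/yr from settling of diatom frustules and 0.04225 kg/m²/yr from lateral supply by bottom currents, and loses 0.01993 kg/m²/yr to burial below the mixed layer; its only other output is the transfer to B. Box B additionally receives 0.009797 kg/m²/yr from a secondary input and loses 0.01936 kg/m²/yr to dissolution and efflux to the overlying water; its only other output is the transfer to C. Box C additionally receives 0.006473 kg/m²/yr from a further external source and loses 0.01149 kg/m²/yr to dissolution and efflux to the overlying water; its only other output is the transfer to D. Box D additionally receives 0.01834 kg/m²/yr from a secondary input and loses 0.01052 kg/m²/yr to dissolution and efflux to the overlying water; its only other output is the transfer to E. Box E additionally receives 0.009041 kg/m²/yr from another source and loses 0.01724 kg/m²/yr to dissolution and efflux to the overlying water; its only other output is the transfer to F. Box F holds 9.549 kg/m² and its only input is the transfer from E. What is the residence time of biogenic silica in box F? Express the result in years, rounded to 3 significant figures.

285 yr

Box A: F(A→B) = (0.02617 + 0.04225) − 0.01993 = 0.048490 kg/m²/yr.
Box B: F(B→C) = (0.048490 + 0.009797) − 0.01936 = 0.038927 kg/m²/yr.
Box C: F(C→D) = (0.038927 + 0.006473) − 0.01149 = 0.033910 kg/m²/yr.
Box D: F(D→E) = (0.033910 + 0.01834) − 0.01052 = 0.041730 kg/m²/yr.
Box E: F(E→F) = (0.041730 + 0.009041) − 0.01724 = 0.033531 kg/m²/yr.
Box F throughput = its input = 0.033531 kg/m²/yr; τ = 9.549 / 0.033531 = 284.8 yr.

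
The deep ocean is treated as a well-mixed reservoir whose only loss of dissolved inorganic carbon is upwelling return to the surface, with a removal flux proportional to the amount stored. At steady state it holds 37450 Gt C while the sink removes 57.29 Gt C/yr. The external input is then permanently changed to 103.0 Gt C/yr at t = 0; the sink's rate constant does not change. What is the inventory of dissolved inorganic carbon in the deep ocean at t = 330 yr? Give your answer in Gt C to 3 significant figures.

Residence time τ = M₀/F₀ = 653.7 yr. The eventual steady state is M_∞ = M₀·(F₁/F₀) = 37450 × 103.0/57.29 = 67330 Gt C.
The anomaly ΔM(t) = M(t) − M_∞ decays as ΔM₀·e^(−t/τ) with ΔM₀ = 37450 − 67330 = −29880 Gt C.
At t = 330 yr, e^(−t/τ) = e^(−0.5048) = 0.6036, so ΔM = −18040 Gt C and M = 67330 − 18040 = 49294 Gt C.

49300 Gt C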